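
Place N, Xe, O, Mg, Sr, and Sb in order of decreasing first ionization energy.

N is in period 2, group 15; O is in period 2, group 16; Mg is in period 3, group 2; Sr is in period 5, group 2; Sb is in period 5, group 15; Xe is in period 5, group 18.
Across a period the outer electron is held more tightly (higher IE₁); down a group it sits in a higher shell, more shielded, and comes off more easily.
These span different periods and groups, so the two trends combine.
Mg > Sr: Mg sits above Sr in group 2, so the down-group effect alone puts Mg higher.
Sb > Mg: period and group pull opposite ways; the across-period shift dominates (831 vs 738 kJ/mol).
Xe > Sb: both are in period 5; the period trend gives Xe the larger value.
O > Xe: the two effects oppose for this pair; the down-group effect wins (1314 vs 1170 kJ/mol).
N > O: this pair runs against the simple trend — see the exception note.
Note the exception: N has a higher first ionization energy than O, contrary to the simple trend — pairing an electron in O's 2p⁴ costs repulsion energy, so O ionizes more easily than half-filled N (2p³).
For reference (kJ/mol): N 1402, O 1314, Mg 738, Sr 550, Sb 831, Xe 1170.
So from highest to lowest: N > O > Xe > Sb > Mg > Sr.

N > O > Xe > Sb > Mg > Sr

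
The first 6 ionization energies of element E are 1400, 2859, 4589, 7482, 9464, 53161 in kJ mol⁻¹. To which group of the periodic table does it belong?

Look for the largest jump between consecutive ionization energies: IE6/IE5 ≈ 5.6, far larger than any earlier ratio.
That jump marks the point where a core electron is being removed. So the atom has 5 valence electrons.
A main-group element with 5 valence electrons is in group 15.

Group 15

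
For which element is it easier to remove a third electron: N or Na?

Consider each +2 ion: N²⁺ still has 3 valence electrons; Na²⁺ is already 1 electron into the core.
Core electrons are held far more tightly than valence electrons, so Na tops the IE_3 order.
The numbers (kJ/mol): N 4578, Na 6910.
Hence IE_3: N < Na.

N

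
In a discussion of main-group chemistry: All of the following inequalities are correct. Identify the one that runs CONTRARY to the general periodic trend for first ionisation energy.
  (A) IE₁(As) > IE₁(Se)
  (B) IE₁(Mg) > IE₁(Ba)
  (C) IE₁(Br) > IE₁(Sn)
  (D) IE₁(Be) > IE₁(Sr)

The general trend: first ionisation energy increases across a period and decreases down a group.
(A) As (period 4, group 15) vs Se (period 4, group 16): the stated order contradicts the simple trend.
(B) Mg (period 3, group 2) vs Ba (period 6, group 2): the stated order agrees with the simple trend.
(C) Br (period 4, group 17) vs Sn (period 5, group 14): the stated order agrees with the simple trend.
(D) Be (period 2, group 2) vs Sr (period 5, group 2): the stated order agrees with the simple trend.
The exception is (A): Se (4p⁴) ionizes more easily than half-filled As (4p³).

(A)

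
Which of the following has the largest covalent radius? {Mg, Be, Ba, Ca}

Ba

Be is in period 2, group 2; Mg is in period 3, group 2; Ca is in period 4, group 2; Ba is in period 6, group 2.
Across a period the added protons contract the valence shell; down a group each new principal shell makes the atom larger.
All are in group 2, so atomic radius increases down the group.
The largest covalent radius among these belongs to Ba.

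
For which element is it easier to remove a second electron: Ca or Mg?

Ca

IE_2 is the cost of taking one more electron from the +1 cation: Ca⁺ still has 1 valence electron; Mg⁺ still has 1 valence electron.
All are still removing valence electrons, so compare the +1 ions as you would atoms: IE_2 generally rises across a period (higher Z_eff) and falls down a group (larger shell), subject to the usual subshell exceptions.
Valence configurations: Ca⁺ [Ar]4s¹, Mg⁺ [Ne]3s¹.
The numbers (kJ/mol): Ca 1145, Mg 1451.
Putting it together, IE_2: Ca < Mg.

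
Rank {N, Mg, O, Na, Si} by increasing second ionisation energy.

The second ionization energy removes an electron from the +1 ion. For each element: N⁺ still has 4 valence electrons; Mg⁺ still has 1 valence electron; O⁺ still has 5 valence electrons; Na⁺ is the bare [Ne] core; Si⁺ still has 3 valence electrons.
Core electrons are held far more tightly than valence electrons, so Na tops the IE_2 order.
Valence configurations: N⁺ [He]2s²2p², Mg⁺ [Ne]3s¹, O⁺ [He]2s²2p³, Si⁺ [Ne]3s²3p¹.
The numbers (kJ/mol): N 2856, Mg 1451, O 3388, Na 4562, Si 1577.
So the second ionization energies run Mg < Si < N < O < Na.

Mg < Si < N < O < Na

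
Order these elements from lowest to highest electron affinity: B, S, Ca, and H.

Ca < B < H < S

H is in period 1, group 1; B is in period 2, group 13; S is in period 3, group 16; Ca is in period 4, group 2.
Electron affinity generally becomes more exothermic across a period toward the halogens and less exothermic down a group.
These span different periods and groups, so the two trends combine.
B > Ca: relative to Ca, both the across-period and down-group shifts push B's electron affinity up.
H > B: the two effects oppose for this pair; the down-group effect wins (73 vs 27 kJ/mol).
S > H: period and group pull opposite ways; the across-period shift dominates (200 vs 73 kJ/mol).
Tabulated electron affinity (kJ/mol): H 73, B 27, S 200, Ca 2.
So from lowest to highest: Ca < B < H < S.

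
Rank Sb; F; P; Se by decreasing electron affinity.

Atoms with high Z_eff and room in the valence shell (especially the halogens) have the most exothermic electron affinities.
Here both period and group differ, so the two effects have to be weighed against each other.
Sb > P: this pair runs against the simple trend — see the exception note.
Se > Sb: both effects reinforce here, so Se is clearly the higher of the two.
F > Se: both effects reinforce here, so F is clearly the higher of the two.
Note the exception: Sb has a higher electron affinity than P, contrary to the simple trend — both are half-filled np³, but the pairing/repulsion penalty for the added electron shrinks as the p orbitals become larger and more diffuse down the group, and for Sb that outweighs the weaker nuclear attraction.
Tabulated electron affinity (kJ/mol): F 328, P 72, Se 195, Sb 103.
So from highest to lowest: F > Se > Sb > P.

F > Se > Sb > P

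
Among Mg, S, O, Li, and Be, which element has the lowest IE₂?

Mg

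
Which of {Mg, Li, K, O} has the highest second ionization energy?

Li

Consider each +1 ion: Mg⁺ still has 1 valence electron; Li⁺ is the bare [He] core; K⁺ is the bare [Ar] core; O⁺ still has 5 valence electrons.
Usually core removal costs more than valence removal, but here the competition is close: a tightly held n=2 valence electron can cost more to remove than an n=3 core electron, so the actual values have to decide it.
Valence configurations: Mg⁺ [Ne]3s¹, O⁺ [He]2s²2p³.
The numbers (kJ/mol): Mg 1451, Li 7298, K 3052, O 3388.
Overall IE_2 order: Mg < K < O < Li.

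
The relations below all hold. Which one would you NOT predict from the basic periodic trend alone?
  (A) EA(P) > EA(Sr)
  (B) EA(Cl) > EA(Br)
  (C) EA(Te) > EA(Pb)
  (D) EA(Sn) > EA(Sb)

(D)

The general trend: electron affinity increases across a period and decreases down a group.
(A) P (period 3, group 15) vs Sr (period 5, group 2): the stated order agrees with the simple trend.
(B) Cl (period 3, group 17) vs Br (period 4, group 17): the stated order agrees with the simple trend.
(C) Te (period 5, group 16) vs Pb (period 6, group 14): the stated order agrees with the simple trend.
(D) Sn (period 5, group 14) vs Sb (period 5, group 15): the stated order contradicts the simple trend.
The exception is (D): adding an electron to Sb's half-filled 5p³ is unfavourable, so Sn has the more exothermic EA.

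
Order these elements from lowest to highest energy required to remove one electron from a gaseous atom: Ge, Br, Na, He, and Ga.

Na < Ga < Ge < Br < He

He is in period 1, group 18; Na is in period 3, group 1; Ga is in period 4, group 13; Ge is in period 4, group 14; Br is in period 4, group 17.
First ionization energy rises across a period (greater Z_eff holds electrons more tightly) and falls down a group (valence electrons are farther from the nucleus).
Neither a single period nor a single group — weigh both effects.
Ga > Na: the two effects oppose for this pair; the across-period effect wins (579 vs 496 kJ/mol).
Ge > Ga: both are in period 4; the period trend gives Ge the larger value.
Br > Ge: both are in period 4; the period trend gives Br the larger value.
He > Br: both effects reinforce here, so He is clearly the higher of the two.
Tabulated first ionization energy (kJ/mol): He 2372, Na 496, Ga 579, Ge 762, Br 1140.
So from lowest to highest: Na < Ga < Ge < Br < He.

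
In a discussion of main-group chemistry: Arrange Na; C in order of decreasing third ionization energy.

The third ionization energy removes an electron from the +2 ion. For each element: Na²⁺ is already 1 electron into the core; C²⁺ still has 2 valence electrons.
Pulling an electron out of a noble-gas core costs far more than removing a remaining valence electron, so Na sits at the high end of IE_3.
Tabulated IE_3 (kJ/mol): Na 6910, C 4620.
So the third ionization energies run C < Na.

Na > C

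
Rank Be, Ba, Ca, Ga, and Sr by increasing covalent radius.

Be is in period 2, group 2; Ca is in period 4, group 2; Ga is in period 4, group 13; Sr is in period 5, group 2; Ba is in period 6, group 2.
Radius decreases left→right (rising Z_eff, same n) and increases top→bottom (higher n).
Neither a single period nor a single group — weigh both effects.
Ga > Be: the two effects oppose for this pair; the down-group effect wins (124 vs 102 pm).
Ca > Ga: both are in period 4; the period trend gives Ca the larger value.
Sr > Ca: Sr sits below Ca in group 2, so the down-group effect alone puts Sr larger.
Ba > Sr: they share group 2; the group trend gives Ba the larger value.
For reference (pm): Be 102, Ca 171, Ga 124, Sr 185, Ba 196.
So from smallest to largest: Be < Ga < Ca < Sr < Ba.

Be < Ga < Ca < Sr < Ba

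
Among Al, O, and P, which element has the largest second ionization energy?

O

The second ionization energy removes an electron from the +1 ion. For each element: Al⁺ still has 2 valence electrons; O⁺ still has 5 valence electrons; P⁺ still has 4 valence electrons.
All are still removing valence electrons, so compare the +1 ions as you would atoms: IE_2 generally rises across a period (higher Z_eff) and falls down a group (larger shell), subject to the usual subshell exceptions.
Valence configurations: Al⁺ [Ne]3s², O⁺ [He]2s²2p³, P⁺ [Ne]3s²3p².
Approximate IE_2 values (kJ/mol): Al 1817, O 3388, P 1907.
So the second ionization energies run Al < P < O.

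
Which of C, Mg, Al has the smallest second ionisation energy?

IE_2 is the cost of taking one more electron from the +1 cation: C⁺ still has 3 valence electrons; Mg⁺ still has 1 valence electron; Al⁺ still has 2 valence electrons.
All are still removing valence electrons, so compare the +1 ions as you would atoms: IE_2 generally rises across a period (higher Z_eff) and falls down a group (larger shell), subject to the usual subshell exceptions.
Valence configurations: C⁺ [He]2s²2p¹, Mg⁺ [Ne]3s¹, Al⁺ [Ne]3s².
Approximate IE_2 values (kJ/mol): C 2353, Mg 1451, Al 1817.
Putting it together, IE_2: Mg < Al < C.

Mg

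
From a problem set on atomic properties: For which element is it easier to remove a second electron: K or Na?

K

The second ionization energy removes an electron from the +1 ion. For each element: K⁺ is the bare [Ar] core; Na⁺ is the bare [Ne] core.
All of these are removing an electron from a noble-gas core or deeper; the smaller core (lower principal quantum number) is held far more tightly, and within a period the higher nuclear charge binds the same core more tightly.
The numbers (kJ/mol): K 3052, Na 4562.
Putting it together, IE_2: K < Na.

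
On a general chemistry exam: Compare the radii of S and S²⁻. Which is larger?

S²⁻

Forming S²⁻ adds 2 electrons to S. More electron–electron repulsion in the same shell, with unchanged nuclear charge, lets the cloud expand.
An anion is larger than its parent atom: S²⁻ > S.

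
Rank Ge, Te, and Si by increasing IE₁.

Ge < Si < Te

Si is in period 3, group 14; Ge is in period 4, group 14; Te is in period 5, group 16.
Across a period the outer electron is held more tightly (higher IE₁); down a group it sits in a higher shell, more shielded, and comes off more easily.
These span different periods and groups, so the two trends combine.
Si > Ge: Si sits above Ge in group 14, so the down-group effect alone puts Si higher.
Te > Si: period and group pull opposite ways; the across-period shift dominates (869 vs 786 kJ/mol).
For reference (kJ/mol): Si 786, Ge 762, Te 869.
So from lowest to highest: Ge < Si < Te.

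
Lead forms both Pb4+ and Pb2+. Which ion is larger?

Both ions have Z = 82 protons, but Pb4+ has lost more electrons, so its remaining electrons feel a larger effective nuclear charge per electron and are pulled in more tightly.
Higher positive charge → smaller ion, so Pb2+ > Pb4+.

Pb2+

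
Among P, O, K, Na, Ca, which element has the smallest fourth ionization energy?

P

Consider each +3 ion: P³⁺ still has 2 valence electrons; O³⁺ still has 3 valence electrons; K³⁺ is already 2 electrons into the core; Na³⁺ is already 2 electrons into the core; Ca³⁺ is already 1 electron into the core.
Usually core removal costs more than valence removal, but here the competition is close: a tightly held n=2 valence electron can cost more to remove than an n=3 core electron, so the actual values have to decide it.
Valence configurations: P³⁺ [Ne]3s², O³⁺ [He]2s²2p¹.
The numbers (kJ/mol): P 4964, O 7469, K 5877, Na 9543, Ca 6491.
Putting it together, IE_4: P < K < Ca < O < Na.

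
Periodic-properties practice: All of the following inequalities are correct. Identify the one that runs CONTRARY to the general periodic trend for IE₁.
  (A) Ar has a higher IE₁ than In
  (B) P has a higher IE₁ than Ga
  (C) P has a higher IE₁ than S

(C)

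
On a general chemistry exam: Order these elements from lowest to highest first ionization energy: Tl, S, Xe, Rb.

Rb < Tl < S < Xe

S is in period 3, group 16; Rb is in period 5, group 1; Xe is in period 5, group 18; Tl is in period 6, group 13.
First ionization energy rises across a period (greater Z_eff holds electrons more tightly) and falls down a group (valence electrons are farther from the nucleus).
Here both period and group differ, so the two effects have to be weighed against each other.
Tl > Rb: period and group pull opposite ways; the across-period shift dominates (589 vs 403 kJ/mol).
S > Tl: both effects reinforce here, so S is clearly the higher of the two.
Xe > S: the two effects oppose for this pair; the across-period effect wins (1170 vs 1000 kJ/mol).
Tabulated first ionization energy (kJ/mol): S 1000, Rb 403, Xe 1170, Tl 589.
So from lowest to highest: Rb < Tl < S < Xe.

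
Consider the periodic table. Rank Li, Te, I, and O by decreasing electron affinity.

Li is in period 2, group 1; O is in period 2, group 16; Te is in period 5, group 16; I is in period 5, group 17.
Adding an electron releases more energy for atoms nearer the top right (short of the noble gases).
These span different periods and groups, so the two trends combine.
O > Li: both are in period 2; the period trend gives O the larger value.
Te > O: this pair runs against the simple trend — see the exception note.
I > Te: both are in period 5; the period trend gives I the larger value.
Note the exception: Te has a higher electron affinity than O, contrary to the simple trend — O's compact 2p subshell gives strong electron–electron repulsion on the added electron.
For reference (kJ/mol): Li 60, O 141, Te 190, I 295.
So from highest to lowest: I > Te > O > Li.

I, Te, O, Li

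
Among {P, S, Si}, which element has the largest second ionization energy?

IE_2 is the cost of taking one more electron from the +1 cation: P⁺ still has 4 valence electrons; S⁺ still has 5 valence electrons; Si⁺ still has 3 valence electrons.
All are still removing valence electrons, so compare the +1 ions as you would atoms: IE_2 generally rises across a period (higher Z_eff) and falls down a group (larger shell), subject to the usual subshell exceptions.
Valence configurations: P⁺ [Ne]3s²3p², S⁺ [Ne]3s²3p³, Si⁺ [Ne]3s²3p¹.
Approximate IE_2 values (kJ/mol): P 1907, S 2252, Si 1577.
Hence IE_2: Si < P < S.

S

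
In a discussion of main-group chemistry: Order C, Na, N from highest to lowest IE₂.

Na > N > C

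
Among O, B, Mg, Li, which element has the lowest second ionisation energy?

Mg

The second ionization energy removes an electron from the +1 ion. For each element: O⁺ still has 5 valence electrons; B⁺ still has 2 valence electrons; Mg⁺ still has 1 valence electron; Li⁺ is the bare [He] core.
Pulling an electron out of a noble-gas core costs far more than removing a remaining valence electron, so Li sits at the high end of IE_2.
Valence configurations: O⁺ [He]2s²2p³, B⁺ [He]2s², Mg⁺ [Ne]3s¹.
Tabulated IE_2 (kJ/mol): O 3388, B 2427, Mg 1451, Li 7298.
Hence IE_2: Mg < B < O < Li.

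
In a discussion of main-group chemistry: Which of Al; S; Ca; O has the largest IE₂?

Consider each +1 ion: Al⁺ still has 2 valence electrons; S⁺ still has 5 valence electrons; Ca⁺ still has 1 valence electron; O⁺ still has 5 valence electrons.
All are still removing valence electrons, so compare the +1 ions as you would atoms: IE_2 generally rises across a period (higher Z_eff) and falls down a group (larger shell), subject to the usual subshell exceptions.
Valence configurations: Al⁺ [Ne]3s², S⁺ [Ne]3s²3p³, Ca⁺ [Ar]4s¹, O⁺ [He]2s²2p³.
Approximate IE_2 values (kJ/mol): Al 1817, S 2252, Ca 1145, O 3388.
Hence IE_2: Ca < Al < S < O.

O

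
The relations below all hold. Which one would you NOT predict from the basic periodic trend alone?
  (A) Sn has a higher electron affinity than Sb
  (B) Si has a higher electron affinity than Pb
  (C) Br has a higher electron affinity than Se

The general trend: electron affinity increases across a period and decreases down a group.
(A) Sn (period 5, group 14) vs Sb (period 5, group 15): the stated order contradicts the simple trend.
(B) Si (period 3, group 14) vs Pb (period 6, group 14): the stated order agrees with the simple trend.
(C) Br (period 4, group 17) vs Se (period 4, group 16): the stated order agrees with the simple trend.
The exception is (A): adding an electron to Sb's half-filled 5p³ is unfavourable, so Sn has the more exothermic EA.

(A)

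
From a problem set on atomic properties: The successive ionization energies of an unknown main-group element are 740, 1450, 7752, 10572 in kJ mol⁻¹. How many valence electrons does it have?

Look for the largest jump between consecutive ionization energies: IE3/IE2 ≈ 5.3, far larger than any earlier ratio.
That jump marks the point where a core electron is being removed. So the atom has 2 valence electrons.

2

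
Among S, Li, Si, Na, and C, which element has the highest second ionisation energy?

Li

After 1 electron has been removed, what remains? S⁺ still has 5 valence electrons; Li⁺ is the bare [He] core; Si⁺ still has 3 valence electrons; Na⁺ is the bare [Ne] core; C⁺ still has 3 valence electrons.
Pulling an electron out of a noble-gas core costs far more than removing a remaining valence electron, so Na and Li sit at the high end of IE_2.
Valence configurations: S⁺ [Ne]3s²3p³, Si⁺ [Ne]3s²3p¹, C⁺ [He]2s²2p¹.
The numbers (kJ/mol): S 2252, Li 7298, Si 1577, Na 4562, C 2353.
So the second ionization energies run Si < S < C < Na < Li.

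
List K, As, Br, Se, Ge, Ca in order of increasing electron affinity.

Ca < K < As < Ge < Se < Br

Electron affinity generally becomes more exothermic across a period toward the halogens and less exothermic down a group.
All lie in period 4; the across-period trend (electron affinity increases left to right) applies, with the exception below.
Note the exception: K has a higher electron affinity than Ca, contrary to the simple trend — adding an electron to Ca (ns²) has to open a new, higher-energy np subshell, which is unfavourable.
Note the exception: Ge has a higher electron affinity than As, contrary to the simple trend — adding an electron to As's half-filled 4p³ is unfavourable, so Ge (4p²) has the more exothermic EA.
Tabulated electron affinity (kJ/mol): K 48, Ca 2, Ge 119, As 78, Se 195, Br 325.
So from lowest to highest: Ca < K < As < Ge < Se < Br.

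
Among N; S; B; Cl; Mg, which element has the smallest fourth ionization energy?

S

IE_4 is the cost of taking one more electron from the +3 cation: N³⁺ still has 2 valence electrons; S³⁺ still has 3 valence electrons; B³⁺ is the bare [He] core; Cl³⁺ still has 4 valence electrons; Mg³⁺ is already 1 electron into the core.
Breaking into a closed-shell core is much more expensive than removing a leftover valence electron — Mg and B have the largest IE_4 here.
Valence configurations: N³⁺ [He]2s², S³⁺ [Ne]3s²3p¹, Cl³⁺ [Ne]3s²3p².
The numbers (kJ/mol): N 7475, S 4556, B 25026, Cl 5159, Mg 10543.
Putting it together, IE_4: S < Cl < N < Mg < B.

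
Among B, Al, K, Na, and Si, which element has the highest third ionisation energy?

Na

Consider each +2 ion: B²⁺ still has 1 valence electron; Al²⁺ still has 1 valence electron; K²⁺ is already 1 electron into the core; Na²⁺ is already 1 electron into the core; Si²⁺ still has 2 valence electrons.
Core electrons are held far more tightly than valence electrons, so K and Na top the IE_3 order.
Valence configurations: B²⁺ [He]2s¹, Al²⁺ [Ne]3s¹, Si²⁺ [Ne]3s².
The numbers (kJ/mol): B 3660, Al 2745, K 4420, Na 6910, Si 3232.
So the third ionization energies run Al < Si < B < K < Na.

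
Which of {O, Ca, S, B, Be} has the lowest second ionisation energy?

The second ionization energy removes an electron from the +1 ion. For each element: O⁺ still has 5 valence electrons; Ca⁺ still has 1 valence electron; S⁺ still has 5 valence electrons; B⁺ still has 2 valence electrons; Be⁺ still has 1 valence electron.
All are still removing valence electrons, so compare the +1 ions as you would atoms: IE_2 generally rises across a period (higher Z_eff) and falls down a group (larger shell), subject to the usual subshell exceptions.
Valence configurations: O⁺ [He]2s²2p³, Ca⁺ [Ar]4s¹, S⁺ [Ne]3s²3p³, B⁺ [He]2s², Be⁺ [He]2s¹.
Tabulated IE_2 (kJ/mol): O 3388, Ca 1145, S 2252, B 2427, Be 1757.
Overall IE_2 order: Ca < Be < S < B < O.

Ca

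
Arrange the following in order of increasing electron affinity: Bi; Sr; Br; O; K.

EA tends to increase across a period and decrease down a group, though the pattern is less regular than for IE or radius.
Here both period and group differ, so the two effects have to be weighed against each other.
K > Sr: the two effects oppose for this pair; the down-group effect wins (48 vs 5 kJ/mol).
Bi > K: the two effects oppose for this pair; the across-period effect wins (91 vs 48 kJ/mol).
O > Bi: relative to Bi, both the across-period and down-group shifts push O's electron affinity up.
Br > O: period and group pull opposite ways; the across-period shift dominates (325 vs 141 kJ/mol).
Approximate values (kJ/mol): O 141, K 48, Br 325, Sr 5, Bi 91.
So from lowest to highest: Sr < K < Bi < O < Br.

Sr, K, Bi, O, Br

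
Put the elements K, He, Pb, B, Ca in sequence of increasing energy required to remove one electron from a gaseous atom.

Removing the outermost electron gets harder across a period and easier down a group.
Neither a single period nor a single group — weigh both effects.
Ca > K: Ca lies to the right of K in period 4, so the across-period effect alone puts Ca higher.
Pb > Ca: the two effects oppose for this pair; the across-period effect wins (716 vs 590 kJ/mol).
B > Pb: the two effects oppose for this pair; the down-group effect wins (801 vs 716 kJ/mol).
He > B: relative to B, both the across-period and down-group shifts push He's first ionization energy up.
For reference (kJ/mol): He 2372, B 801, K 419, Ca 590, Pb 716.
So from lowest to highest: K < Ca < Pb < B < He.

K < Ca < Pb < B < He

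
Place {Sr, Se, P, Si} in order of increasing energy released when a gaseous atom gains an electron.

Sr < P < Si < Se

Si is in period 3, group 14; P is in period 3, group 15; Se is in period 4, group 16; Sr is in period 5, group 2.
Atoms with high Z_eff and room in the valence shell (especially the halogens) have the most exothermic electron affinities.
These span different periods and groups, so the two trends combine.
P > Sr: relative to Sr, both the across-period and down-group shifts push P's electron affinity up.
Si > P: this pair runs against the simple trend — see the exception note.
Se > Si: the two effects oppose for this pair; the across-period effect wins (195 vs 134 kJ/mol).
Note the exception: Si has a higher electron affinity than P, contrary to the simple trend — adding an electron to P's half-filled 3p³ is unfavourable, so Si (3p²) has the more exothermic EA.
Tabulated electron affinity (kJ/mol): Si 134, P 72, Se 195, Sr 5.
So from lowest to highest: Sr < P < Si < Se.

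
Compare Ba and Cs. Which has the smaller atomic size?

Ba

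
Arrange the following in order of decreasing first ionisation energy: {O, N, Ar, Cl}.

N is in period 2, group 15; O is in period 2, group 16; Cl is in period 3, group 17; Ar is in period 3, group 18.
IE₁ increases left→right with effective nuclear charge and decreases top→bottom as the valence shell moves farther out.
Neither a single period nor a single group — weigh both effects.
O > Cl: period and group pull opposite ways; the down-group shift dominates (1314 vs 1251 kJ/mol).
N > O: this pair runs against the simple trend — see the exception note.
Ar > N: the two effects oppose for this pair; the across-period effect wins (1521 vs 1402 kJ/mol).
Note the exception: N has a higher first ionization energy than O, contrary to the simple trend — pairing an electron in O's 2p⁴ costs repulsion energy, so O ionizes more easily than half-filled N (2p³).
Tabulated first ionization energy (kJ/mol): N 1402, O 1314, Cl 1251, Ar 1521.
So from highest to lowest: Ar > N > O > Cl.

Ar > N > O > Cl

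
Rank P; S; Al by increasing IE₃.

Al, P, S

IE_3 is the cost of taking one more electron from the +2 cation: P²⁺ still has 3 valence electrons; S²⁺ still has 4 valence electrons; Al²⁺ still has 1 valence electron.
All are still removing valence electrons, so compare the +2 ions as you would atoms: IE_3 generally rises across a period (higher Z_eff) and falls down a group (larger shell), subject to the usual subshell exceptions.
Valence configurations: P²⁺ [Ne]3s²3p¹, S²⁺ [Ne]3s²3p², Al²⁺ [Ne]3s¹.
The numbers (kJ/mol): P 2914, S 3357, Al 2745.
Hence IE_3: Al < P < S.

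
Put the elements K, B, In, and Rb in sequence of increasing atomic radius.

B is in period 2, group 13; K is in period 4, group 1; Rb is in period 5, group 1; In is in period 5, group 13.
Atomic radius shrinks across a period as nuclear charge pulls the same shell inward, and grows down a group as new shells are added.
Here both period and group differ, so the two effects have to be weighed against each other.
In > B: In sits below B in group 13, so the down-group effect alone puts In larger.
K > In: period and group pull opposite ways; the across-period shift dominates (196 vs 142 pm).
Rb > K: they share group 1; the group trend gives Rb the larger value.
Approximate values (pm): B 85, K 196, Rb 210, In 142.
So from smallest to largest: B < In < K < Rb.

B, In, K, Rb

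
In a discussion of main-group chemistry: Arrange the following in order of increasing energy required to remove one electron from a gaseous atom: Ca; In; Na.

Na, In, Ca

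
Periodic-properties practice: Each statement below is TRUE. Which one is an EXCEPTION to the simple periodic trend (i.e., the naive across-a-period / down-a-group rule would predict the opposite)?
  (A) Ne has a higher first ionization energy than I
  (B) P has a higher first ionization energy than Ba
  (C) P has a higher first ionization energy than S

The general trend: first ionization energy increases across a period and decreases down a group.
(A) Ne (period 2, group 18) vs I (period 5, group 17): the stated order agrees with the simple trend.
(B) P (period 3, group 15) vs Ba (period 6, group 2): the stated order agrees with the simple trend.
(C) P (period 3, group 15) vs S (period 3, group 16): the stated order contradicts the simple trend.
The exception is (C): S (3p⁴) ionizes more easily than half-filled P (3p³) because the paired 3p electron in S is pushed out by e⁻–e⁻ repulsion.

(C)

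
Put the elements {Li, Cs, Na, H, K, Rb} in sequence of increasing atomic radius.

H, Li, Na, K, Rb, Cs

H is in period 1, group 1; Li is in period 2, group 1; Na is in period 3, group 1; K is in period 4, group 1; Rb is in period 5, group 1; Cs is in period 6, group 1.
Moving right in a period, electrons are added to the same shell under a stronger nuclear pull, so atoms get smaller; moving down, a new shell is opened and atoms get larger.
All are in group 1, so atomic radius increases down the group.
So from smallest to largest: H < Li < Na < K < Rb < Cs.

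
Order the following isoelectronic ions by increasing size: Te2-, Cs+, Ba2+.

Ba2+ < Cs+ < Te2-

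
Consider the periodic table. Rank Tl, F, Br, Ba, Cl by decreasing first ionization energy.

F is in period 2, group 17; Cl is in period 3, group 17; Br is in period 4, group 17; Ba is in period 6, group 2; Tl is in period 6, group 13.
IE₁ increases left→right with effective nuclear charge and decreases top→bottom as the valence shell moves farther out.
Neither a single period nor a single group — weigh both effects.
Tl > Ba: Tl lies to the right of Ba in period 6, so the across-period effect alone puts Tl higher.
Br > Tl: both effects reinforce here, so Br is clearly the higher of the two.
Cl > Br: they share group 17; the group trend gives Cl the larger value.
F > Cl: F sits above Cl in group 17, so the down-group effect alone puts F higher.
For reference (kJ/mol): F 1681, Cl 1251, Br 1140, Ba 503, Tl 589.
So from highest to lowest: F > Cl > Br > Tl > Ba.

F, Cl, Br, Tl, Ba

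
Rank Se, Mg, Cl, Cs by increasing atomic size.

Mg is in period 3, group 2; Cl is in period 3, group 17; Se is in period 4, group 16; Cs is in period 6, group 1.
Across a period the added protons contract the valence shell; down a group each new principal shell makes the atom larger.
These span different periods and groups, so the two trends combine.
Se > Cl: both effects reinforce here, so Se is clearly the larger of the two.
Mg > Se: the two effects oppose for this pair; the across-period effect wins (139 vs 116 pm).
Cs > Mg: relative to Mg, both the across-period and down-group shifts push Cs's atomic radius up.
For reference (pm): Mg 139, Cl 99, Se 116, Cs 232.
So from smallest to largest: Cl < Se < Mg < Cs.

Cl, Se, Mg, Cs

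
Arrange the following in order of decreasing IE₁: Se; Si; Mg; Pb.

Mg is in period 3, group 2; Si is in period 3, group 14; Se is in period 4, group 16; Pb is in period 6, group 14.
Across a period the outer electron is held more tightly (higher IE₁); down a group it sits in a higher shell, more shielded, and comes off more easily.
Here both period and group differ, so the two effects have to be weighed against each other.
Mg > Pb: the two effects oppose for this pair; the down-group effect wins (738 vs 716 kJ/mol).
Si > Mg: Si lies to the right of Mg in period 3, so the across-period effect alone puts Si higher.
Se > Si: the two effects oppose for this pair; the across-period effect wins (941 vs 786 kJ/mol).
For reference (kJ/mol): Mg 738, Si 786, Se 941, Pb 716.
So from highest to lowest: Se > Si > Mg > Pb.

Se > Si > Mg > Pb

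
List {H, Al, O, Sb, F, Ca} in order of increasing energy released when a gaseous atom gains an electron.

H is in period 1, group 1; O is in period 2, group 16; F is in period 2, group 17; Al is in period 3, group 13; Ca is in period 4, group 2; Sb is in period 5, group 15.
Atoms with high Z_eff and room in the valence shell (especially the halogens) have the most exothermic electron affinities.
These span different periods and groups, so the two trends combine.
Al > Ca: relative to Ca, both the across-period and down-group shifts push Al's electron affinity up.
H > Al: the two effects oppose for this pair; the down-group effect wins (73 vs 42 kJ/mol).
Sb > H: period and group pull opposite ways; the across-period shift dominates (103 vs 73 kJ/mol).
O > Sb: both effects reinforce here, so O is clearly the higher of the two.
F > O: F lies to the right of O in period 2, so the across-period effect alone puts F higher.
Tabulated electron affinity (kJ/mol): H 73, O 141, F 328, Al 42, Ca 2, Sb 103.
So from lowest to highest: Ca < Al < H < Sb < O < F.

Ca < Al < H < Sb < O < F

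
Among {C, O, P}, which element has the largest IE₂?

After 1 electron has been removed, what remains? C⁺ still has 3 valence electrons; O⁺ still has 5 valence electrons; P⁺ still has 4 valence electrons.
All are still removing valence electrons, so compare the +1 ions as you would atoms: IE_2 generally rises across a period (higher Z_eff) and falls down a group (larger shell), subject to the usual subshell exceptions.
Valence configurations: C⁺ [He]2s²2p¹, O⁺ [He]2s²2p³, P⁺ [Ne]3s²3p².
Tabulated IE_2 (kJ/mol): C 2353, O 3388, P 1907.
Hence IE_2: P < C < O.

O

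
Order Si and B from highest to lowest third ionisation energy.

After 2 electrons have been removed, what remains? Si²⁺ still has 2 valence electrons; B²⁺ still has 1 valence electron.
All are still removing valence electrons, so compare the +2 ions as you would atoms: IE_3 generally rises across a period (higher Z_eff) and falls down a group (larger shell), subject to the usual subshell exceptions.
Valence configurations: Si²⁺ [Ne]3s², B²⁺ [He]2s¹.
Approximate IE_3 values (kJ/mol): Si 3232, B 3660.
Putting it together, IE_3: Si < B.

B > Si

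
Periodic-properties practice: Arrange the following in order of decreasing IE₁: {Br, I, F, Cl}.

F is in period 2, group 17; Cl is in period 3, group 17; Br is in period 4, group 17; I is in period 5, group 17.
IE₁ increases left→right with effective nuclear charge and decreases top→bottom as the valence shell moves farther out.
All are in group 17, so first ionization energy increases up the group.
So from highest to lowest: F > Cl > Br > I.

F > Cl > Br > I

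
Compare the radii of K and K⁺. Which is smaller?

K⁺

Forming K⁺ removes 1 electron from K. Fewer electrons for the same nuclear charge means less shielding and a higher Z_eff on the remaining electrons, and for main-group metals the entire outer shell is lost.
A cation is smaller than its parent atom: K⁺ < K.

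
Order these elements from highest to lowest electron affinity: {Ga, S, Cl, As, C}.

C is in period 2, group 14; S is in period 3, group 16; Cl is in period 3, group 17; Ga is in period 4, group 13; As is in period 4, group 15.
Adding an electron releases more energy for atoms nearer the top right (short of the noble gases).
Neither a single period nor a single group — weigh both effects.
As > Ga: As lies to the right of Ga in period 4, so the across-period effect alone puts As higher.
C > As: period and group pull opposite ways; the down-group shift dominates (122 vs 78 kJ/mol).
S > C: the two effects oppose for this pair; the across-period effect wins (200 vs 122 kJ/mol).
Cl > S: Cl lies to the right of S in period 3, so the across-period effect alone puts Cl higher.
For reference (kJ/mol): C 122, S 200, Cl 349, Ga 29, As 78.
So from highest to lowest: Cl > S > C > As > Ga.

Cl > S > C > As > Ga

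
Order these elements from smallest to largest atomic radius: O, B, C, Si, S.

Radius decreases left→right (rising Z_eff, same n) and increases top→bottom (higher n).
These span different periods and groups, so the two trends combine.
C > O: C lies to the left of O in period 2, so the across-period effect alone puts C larger.
B > C: both are in period 2; the period trend gives B the larger value.
S > B: the two effects oppose for this pair; the down-group effect wins (103 vs 85 pm).
Si > S: Si lies to the left of S in period 3, so the across-period effect alone puts Si larger.
Tabulated atomic radius (pm): B 85, C 75, O 63, Si 116, S 103.
So from smallest to largest: O < C < B < S < Si.

O < C < B < S < Si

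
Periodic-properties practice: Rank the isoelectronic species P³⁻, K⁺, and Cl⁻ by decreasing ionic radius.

P³⁻, Cl⁻, K⁺

All of these have 18 electrons, so size is governed by nuclear charge alone: the more protons, the stronger the pull on the same electron cloud, and the smaller the ion.
Nuclear charges: K⁺ (Z=19), Cl⁻ (Z=17), P³⁻ (Z=15).
Largest to smallest: P³⁻ > Cl⁻ > K⁺.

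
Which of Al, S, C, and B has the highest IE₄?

The fourth ionization energy removes an electron from the +3 ion. For each element: Al³⁺ is the bare [Ne] core; S³⁺ still has 3 valence electrons; C³⁺ still has 1 valence electron; B³⁺ is the bare [He] core.
Core electrons are held far more tightly than valence electrons, so Al and B top the IE_4 order.
Valence configurations: S³⁺ [Ne]3s²3p¹, C³⁺ [He]2s¹.
Tabulated IE_4 (kJ/mol): Al 11577, S 4556, C 6223, B 25026.
Hence IE_4: S < C < Al < B.

B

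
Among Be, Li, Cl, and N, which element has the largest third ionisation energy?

Be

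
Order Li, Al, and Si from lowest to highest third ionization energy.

Consider each +2 ion: Li²⁺ is already 1 electron into the core; Al²⁺ still has 1 valence electron; Si²⁺ still has 2 valence electrons.
Pulling an electron out of a noble-gas core costs far more than removing a remaining valence electron, so Li sits at the high end of IE_3.
Valence configurations: Al²⁺ [Ne]3s¹, Si²⁺ [Ne]3s².
The numbers (kJ/mol): Li 11815, Al 2745, Si 3232.
Putting it together, IE_3: Al < Si < Li.

Al < Si < Li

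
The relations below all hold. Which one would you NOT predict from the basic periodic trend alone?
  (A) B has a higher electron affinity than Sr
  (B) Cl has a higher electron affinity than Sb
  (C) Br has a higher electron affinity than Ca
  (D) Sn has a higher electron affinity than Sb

The general trend: electron affinity increases across a period and decreases down a group.
(A) B (period 2, group 13) vs Sr (period 5, group 2): the stated order agrees with the simple trend.
(B) Cl (period 3, group 17) vs Sb (period 5, group 15): the stated order agrees with the simple trend.
(C) Br (period 4, group 17) vs Ca (period 4, group 2): the stated order agrees with the simple trend.
(D) Sn (period 5, group 14) vs Sb (period 5, group 15): the stated order contradicts the simple trend.
The exception is (D): adding an electron to Sb's half-filled 5p³ is unfavourable, so Sn has the more exothermic EA.

(D)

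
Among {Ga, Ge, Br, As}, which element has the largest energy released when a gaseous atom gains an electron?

Br

Ga is in period 4, group 13; Ge is in period 4, group 14; As is in period 4, group 15; Br is in period 4, group 17.
Electron affinity generally becomes more exothermic across a period toward the halogens and less exothermic down a group.
All lie in period 4; the across-period trend (electron affinity increases left to right) applies, with the exception below.
Note the exception: Ge has a higher electron affinity than As, contrary to the simple trend — adding an electron to As's half-filled 4p³ is unfavourable, so Ge (4p²) has the more exothermic EA.
For reference (kJ/mol): Ga 29, Ge 119, As 78, Br 325.
The largest energy released when a gaseous atom gains an electron among these belongs to Br.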